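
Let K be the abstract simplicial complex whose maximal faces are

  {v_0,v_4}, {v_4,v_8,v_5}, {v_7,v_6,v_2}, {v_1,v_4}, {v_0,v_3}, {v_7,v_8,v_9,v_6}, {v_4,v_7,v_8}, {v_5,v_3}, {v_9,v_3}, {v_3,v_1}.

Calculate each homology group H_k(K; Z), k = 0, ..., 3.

We work with the vertex ordering v_0 < v_1 < v_2 < v_3 < v_4 < v_5 < v_6 < v_7 < v_8 < v_9. The simplices of K, each written with vertices in increasing order, are:

  0-simplices (10): [v_0], [v_1], [v_2], [v_3], [v_4], [v_5], [v_6], [v_7], [v_8], [v_9]
  1-simplices (18): (18 of them)
  2-simplices (7): [v_2,v_6,v_7], [v_4,v_5,v_8], [v_4,v_7,v_8], [v_6,v_7,v_8], [v_6,v_7,v_9], [v_6,v_8,v_9], [v_7,v_8,v_9]
  3-simplices (1): [v_6,v_7,v_8,v_9]

Hence C_0 ≅ Z^10, C_1 ≅ Z^18, C_2 ≅ Z^7, C_3 ≅ Z^1.

The boundary map ∂_1: C_1 → C_0 sends each edge [p,q] (with p < q) to q − p.
As a 10×18 matrix over Z this has rank 9, with invariant factors (1,1,1,1,1,1,1,1,1).

∂_2: C_2 → C_1 acts by ∂[p,q,r] = [q,r] − [p,r] + [p,q]. For instance
  ∂[v_6,v_8,v_9] = [v_8,v_9] − [v_6,v_9] + [v_6,v_8],
  ∂[v_4,v_5,v_8] = [v_5,v_8] − [v_4,v_8] + [v_4,v_5].
The resulting 18×7 matrix has rank 6, and its Smith normal form has invariant factors (1,1,1,1,1,1).

The boundary map ∂_3: C_3 → C_2 sends each 3-simplex σ to the alternating sum Σ_i (−1)^i (σ with its i-th vertex removed). For instance
  ∂[v_6,v_7,v_8,v_9] = [v_7,v_8,v_9] − [v_6,v_8,v_9] + [v_6,v_7,v_9] − [v_6,v_7,v_8].
This gives a 7×1 integer matrix of rank 1; reducing to Smith normal form yields diagonal entries (1).

Computing H_k = (kernel of ∂_k) / (image of ∂_{k+1}):

  H_0: rank C_0 − rank ∂_1 = 10 − 9 = 1, and the invariant factors of ∂_1 are all 1, so H_0 ≅ Z.
  H_1: rank ker ∂_1 − rank ∂_2 = (18 − 9) − 6 = 3, and the invariant factors of ∂_2 are all 1, so H_1 ≅ Z^3.
  H_2: rank ker ∂_2 − rank ∂_3 = (7 − 6) − 1 = 0, and the invariant factors of ∂_3 are all 1, so H_2 ≅ 0.
  H_3: rank ker ∂_3 − rank ∂_4 = (1 − 1) − 0 = 0, and there is no ∂_4, so H_3 ≅ 0.

H_0 ≅ Z,  H_1 ≅ Z^3,  H_2 = 0,  H_3 = 0.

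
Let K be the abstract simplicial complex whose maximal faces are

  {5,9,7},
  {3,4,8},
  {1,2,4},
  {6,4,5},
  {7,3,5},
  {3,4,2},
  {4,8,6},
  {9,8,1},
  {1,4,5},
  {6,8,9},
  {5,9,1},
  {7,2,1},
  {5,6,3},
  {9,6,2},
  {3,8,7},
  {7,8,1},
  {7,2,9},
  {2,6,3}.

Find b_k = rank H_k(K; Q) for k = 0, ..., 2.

We work with the vertex ordering 1 < 2 < 3 < 4 < 5 < 6 < 7 < 8 < 9. The simplices of K, each written with vertices in increasing order, are:

  0-simplices (9): [1], [2], [3], [4], [5], [6], [7], [8], [9]
  1-simplices (27): (27 of them)
  2-simplices (18): [1,2,4], [1,2,7], [1,4,5], [1,5,9], [1,7,8], [1,8,9], [2,3,4], [2,3,6], [2,6,9], [2,7,9], [3,4,8], [3,5,6], [3,5,7], [3,7,8], [4,5,6], [4,6,8], [5,7,9], [6,8,9]

Hence C_0 ≅ Z^9, C_1 ≅ Z^27, C_2 ≅ Z^18.

∂_1: C_1 → C_0 sends each edge [p,q] (with p < q) to q − p.
As a 9×27 matrix over Z this has rank 8, with invariant factors (1,1,1,1,1,1,1,1).

The boundary map ∂_2: C_2 → C_1 sends each 2-simplex [p,q,r] to [q,r] − [p,r] + [p,q]. For instance
  ∂[2,3,6] = [3,6] − [2,6] + [2,3],
  ∂[3,5,7] = [5,7] − [3,7] + [3,5].
The resulting 27×18 matrix has rank 18, and its Smith normal form has invariant factors (1,1,1,1,1,1,1,1,1,1,1,1,1,1,1,1,1,2).

Now H_k = ker ∂_k / im ∂_{k+1}, so:

  H_0: rank C_0 − rank ∂_1 = 9 − 8 = 1, and the invariant factors of ∂_1 are all 1, so H_0 = Z.
  H_1: rank ker ∂_1 − rank ∂_2 = (27 − 8) − 18 = 1, and ∂_2 has invariant factor 2 > 1, so H_1 = Z ⊕ Z/2.
  H_2: rank ker ∂_2 − rank ∂_3 = (18 − 18) − 0 = 0, and there is no ∂_3, so H_2 = 0.

As a check, the Euler characteristic is 9 − 27 + 18 = 0, which agrees with 1 − 1 + 0 = 0.

Hence the Betti numbers are b_0 = 1, b_1 = 1, b_2 = 0.

b_0 = 1, b_1 = 1, b_2 = 0.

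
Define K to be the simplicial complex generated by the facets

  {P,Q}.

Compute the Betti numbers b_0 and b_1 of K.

Take the total order P < Q on the vertex set. Then K (dimension 1) consists of the simplices:

  0-simplices (2): P, Q
  1-simplices (1): PQ

so the chain groups are C_0 ≅ Z^2, C_1 ≅ Z^1.

The boundary map ∂_1: C_1 → C_0 is given by ∂[p,q] = [q] − [p]. For instance
  ∂PQ = Q − P.
The 2×1 boundary matrix has rank 1 and Smith normal form diag(1).

Computing H_k = (kernel of ∂_k) / (image of ∂_{k+1}):

  H_0: rank C_0 − rank ∂_1 = 2 − 1 = 1, and the invariant factors of ∂_1 are all 1, so H_0 = Z.
  H_1: rank ker ∂_1 − rank ∂_2 = (1 − 1) − 0 = 0, and there is no ∂_2, so H_1 = 0.

As a check, the Euler characteristic is 2 − 1 = 1, which agrees with 1 − 0 = 1.

Hence the Betti numbers are b_0 = 1, b_1 = 0.

b_0 = 1, b_1 = 0.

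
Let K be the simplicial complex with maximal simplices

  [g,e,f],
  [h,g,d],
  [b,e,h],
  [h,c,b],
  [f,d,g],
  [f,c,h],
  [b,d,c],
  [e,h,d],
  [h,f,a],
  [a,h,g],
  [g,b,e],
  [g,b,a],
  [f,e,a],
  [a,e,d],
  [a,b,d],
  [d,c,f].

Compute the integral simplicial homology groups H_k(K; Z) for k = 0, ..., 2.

H_0 = Z,  H_1 = Z^2,  H_2 = Z.

Order the vertices as a < b < c < d < e < f < g < h. Listing each simplex with vertices in this order, K has dimension 2 with simplices:

  0-simplices (8): a, b, c, d, e, f, g, h
  1-simplices (24): ab, ad, ae, af, ag, ah, bc, bd, be, bg, bh, cd, cf, ch, de, df, dg, dh, ef, eg, eh, fg, fh, gh
  2-simplices (16): abd, abg, ade, aef, afh, agh, bcd, bch, beg, beh, cdf, cfh, deh, dfg, dgh, efg

so the chain groups are C_0 ≅ Z^8, C_1 ≅ Z^24, C_2 ≅ Z^16.

The boundary map ∂_1: C_1 → C_0 is given by ∂[p,q] = [q] − [p]. For instance
  ∂eg = g − e.
As a 8×24 matrix over Z this has rank 7, with invariant factors (1,1,1,1,1,1,1).

∂_2: C_2 → C_1 sends each 2-simplex [p,q,r] to [q,r] − [p,r] + [p,q]. For instance
  ∂cdf = df − cf + cd,
  ∂deh = eh − dh + de.
This gives a 24×16 integer matrix of rank 15; reducing to Smith normal form yields diagonal entries (1,1,1,1,1,1,1,1,1,1,1,1,1,1,1).

Now H_k = ker ∂_k / im ∂_{k+1}, so:

  H_0: rank C_0 − rank ∂_1 = 8 − 7 = 1, and the invariant factors of ∂_1 are all 1, so H_0 = Z.
  H_1: rank ker ∂_1 − rank ∂_2 = (24 − 7) − 15 = 2, and the invariant factors of ∂_2 are all 1, so H_1 = Z^2.
  H_2: rank ker ∂_2 − rank ∂_3 = (16 − 15) − 0 = 1, and there is no ∂_3, so H_2 = Z.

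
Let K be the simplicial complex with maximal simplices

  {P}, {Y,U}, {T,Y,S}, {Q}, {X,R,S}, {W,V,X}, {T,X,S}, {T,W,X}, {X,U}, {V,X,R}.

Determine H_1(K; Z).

H_1 ≅ Z.

We work with the vertex ordering P < Q < R < S < T < U < V < W < X < Y. The simplices of K, each written with vertices in increasing order, are:

  0-simplices (10): P, Q, R, S, T, U, V, W, X, Y
  1-simplices (14): RS, RV, RX, ST, SX, SY, TW, TX, TY, UX, UY, VW, VX, WX
  2-simplices (6): RSX, RVX, STX, STY, TWX, VWX

giving chain groups C_0 ≅ Z^10, C_1 ≅ Z^14, C_2 ≅ Z^6.

Boundary ∂_1: C_1 → C_0 is given by ∂[p,q] = [q] − [p].
As a 10×14 matrix over Z this has rank 7, with invariant factors (1,1,1,1,1,1,1).

∂_2: C_2 → C_1 sends each 2-simplex [p,q,r] to [q,r] − [p,r] + [p,q]. For instance
  ∂STY = TY − SY + ST,
  ∂RVX = VX − RX + RV.
As a 14×6 matrix over Z this has rank 6, with invariant factors (1,1,1,1,1,1).

Reading off H_k = ker ∂_k / im ∂_{k+1}:

  H_1: rank ker ∂_1 − rank ∂_2 = (14 − 7) − 6 = 1, and the invariant factors of ∂_2 are all 1, so H_1 = Z.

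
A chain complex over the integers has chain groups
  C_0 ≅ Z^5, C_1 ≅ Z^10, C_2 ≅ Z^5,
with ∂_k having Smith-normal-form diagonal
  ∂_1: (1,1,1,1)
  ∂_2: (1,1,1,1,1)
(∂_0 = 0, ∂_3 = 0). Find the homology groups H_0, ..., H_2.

H_0: b_0 = 5 − 0 − 4 = 1; torsion from ∂_1 factors > 1: none. So H_0 ≅ Z.
H_1: b_1 = 10 − 4 − 5 = 1; torsion from ∂_2 factors > 1: none. So H_1 ≅ Z.
H_2: b_2 = 5 − 5 − 0 = 0; torsion from ∂_3 factors > 1: none. So H_2 ≅ 0.

H_0 ≅ Z,  H_1 ≅ Z,  H_2 = 0.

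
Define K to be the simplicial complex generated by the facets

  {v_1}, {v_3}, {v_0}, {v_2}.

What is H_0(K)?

Take the total order v_0 < v_1 < v_2 < v_3 on the vertex set. Then K (dimension 0) consists of the simplices:

  0-simplices (4): [v_0], [v_1], [v_2], [v_3]

giving chain groups C_0 ≅ Z^4.

Reading off H_k = ker ∂_k / im ∂_{k+1}:

  H_0: rank C_0 − rank ∂_1 = 4 − 0 = 4, and there is no ∂_1, so H_0 ≅ Z^4.

H_0 = Z^4.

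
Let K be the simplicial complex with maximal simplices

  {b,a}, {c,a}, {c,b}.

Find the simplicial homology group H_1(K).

We work with the vertex ordering a < b < c. The simplices of K, each written with vertices in increasing order, are:

  0-simplices (3): a, b, c
  1-simplices (3): ab, ac, bc

so the chain groups are C_0 ≅ Z^3, C_1 ≅ Z^3.

Boundary ∂_1: C_1 → C_0 sends each edge [p,q] (with p < q) to q − p.
This gives a 3×3 integer matrix of rank 2; reducing to Smith normal form yields diagonal entries (1,1).

Reading off H_k = ker ∂_k / im ∂_{k+1}:

  H_1: rank ker ∂_1 − rank ∂_2 = (3 − 2) − 0 = 1, and there is no ∂_2, so H_1 = Z.

H_1 = Z.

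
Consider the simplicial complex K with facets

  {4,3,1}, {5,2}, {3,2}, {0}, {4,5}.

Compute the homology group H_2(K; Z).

Fix the vertex order 0 < 1 < 2 < 3 < 4 < 5 and write every simplex with vertices in increasing order. Then dim K = 2 and the simplices of K are:

  0-simplices (6): [0], [1], [2], [3], [4], [5]
  1-simplices (6): [1,3], [1,4], [2,3], [2,5], [3,4], [4,5]
  2-simplices (1): [1,3,4]

Hence C_0 ≅ Z^6, C_1 ≅ Z^6, C_2 ≅ Z^1.

∂_1: C_1 → C_0 is given by ∂[p,q] = [q] − [p].
This gives a 6×6 integer matrix of rank 4; reducing to Smith normal form yields diagonal entries (1,1,1,1).

Boundary ∂_2: C_2 → C_1 acts by ∂[p,q,r] = [q,r] − [p,r] + [p,q]. For instance
  ∂[1,3,4] = [3,4] − [1,4] + [1,3].
The resulting 6×1 matrix has rank 1, and its Smith normal form has invariant factors (1).

From H_k ≅ ker(∂_k) / im(∂_{k+1}) we obtain:

  H_2: rank ker ∂_2 − rank ∂_3 = (1 − 1) − 0 = 0, and there is no ∂_3, so H_2 ≅ 0.

H_2 ≅ 0.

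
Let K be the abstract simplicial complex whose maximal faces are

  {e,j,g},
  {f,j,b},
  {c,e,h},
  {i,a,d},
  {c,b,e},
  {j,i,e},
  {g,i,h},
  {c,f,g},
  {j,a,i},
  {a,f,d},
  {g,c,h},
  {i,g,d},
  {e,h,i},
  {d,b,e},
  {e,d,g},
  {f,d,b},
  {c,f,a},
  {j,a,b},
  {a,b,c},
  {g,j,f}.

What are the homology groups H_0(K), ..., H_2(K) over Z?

Take the total order a < b < c < d < e < f < g < h < i < j on the vertex set. Then K (dimension 2) consists of the simplices:

  0-simplices (10): a, b, c, d, e, f, g, h, i, j
  1-simplices (30): ab, ac, ad, af, ai, aj, bc, bd, be, bf, bj, ce, cf, cg, ch, de, df, dg, di, eg, eh, ei, ej, fg, fj, gh, gi, gj, hi, ij
  2-simplices (20): abc, abj, acf, adf, adi, aij, bce, bde, bdf, bfj, ceh, cfg, cgh, deg, dgi, egj, ehi, eij, fgj, ghi

Hence C_0 ≅ Z^10, C_1 ≅ Z^30, C_2 ≅ Z^20.

∂_1: C_1 → C_0 is given by ∂[p,q] = [q] − [p]. For instance
  ∂gi = i − g.
The resulting 10×30 matrix has rank 9, and its Smith normal form has invariant factors (1,1,1,1,1,1,1,1,1).

The boundary map ∂_2: C_2 → C_1 maps a triangle to the signed sum of its edges. For instance
  ∂ehi = hi − ei + eh,
  ∂bce = ce − be + bc.
As a 30×20 matrix over Z this has rank 20, with invariant factors (1,1,1,1,1,1,1,1,1,1,1,1,1,1,1,1,1,1,1,2).

Reading off H_k = ker ∂_k / im ∂_{k+1}:

  H_0: rank C_0 − rank ∂_1 = 10 − 9 = 1, and the invariant factors of ∂_1 are all 1, so H_0 = Z.
  H_1: rank ker ∂_1 − rank ∂_2 = (30 − 9) − 20 = 1, and ∂_2 has invariant factor 2 > 1, so H_1 = Z ⊕ Z/2Z.
  H_2: rank ker ∂_2 − rank ∂_3 = (20 − 20) − 0 = 0, and there is no ∂_3, so H_2 = 0.

As a check, the Euler characteristic is 10 − 30 + 20 = 0, which agrees with 1 − 1 + 0 = 0.

H_0 ≅ Z,  H_1 ≅ Z ⊕ Z/2Z,  H_2 = 0.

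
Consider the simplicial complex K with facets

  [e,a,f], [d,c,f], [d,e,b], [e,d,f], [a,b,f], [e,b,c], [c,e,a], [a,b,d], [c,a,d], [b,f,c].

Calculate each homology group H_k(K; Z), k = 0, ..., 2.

H_0 = Z,  H_1 = Z/2,  H_2 = 0.

Take the total order a < b < c < d < e < f on the vertex set. Then K (dimension 2) consists of the simplices:

  0-simplices (6): a, b, c, d, e, f
  1-simplices (15): ab, ac, ad, ae, af, bc, bd, be, bf, cd, ce, cf, de, df, ef
  2-simplices (10): abd, abf, acd, ace, aef, bce, bcf, bde, cdf, def

Hence C_0 ≅ Z^6, C_1 ≅ Z^15, C_2 ≅ Z^10.

∂_1: C_1 → C_0 sends each edge [p,q] (with p < q) to q − p.
The resulting 6×15 matrix has rank 5, and its Smith normal form has invariant factors (1,1,1,1,1).

The boundary map ∂_2: C_2 → C_1 acts by ∂[p,q,r] = [q,r] − [p,r] + [p,q]. For instance
  ∂cdf = df − cf + cd,
  ∂abf = bf − af + ab.
This gives a 15×10 integer matrix of rank 10; reducing to Smith normal form yields diagonal entries (1,1,1,1,1,1,1,1,1,2).

Reading off H_k = ker ∂_k / im ∂_{k+1}:

  H_0: rank C_0 − rank ∂_1 = 6 − 5 = 1, and the invariant factors of ∂_1 are all 1, so H_0 ≅ Z.
  H_1: rank ker ∂_1 − rank ∂_2 = (15 − 5) − 10 = 0, and ∂_2 has invariant factor 2 > 1, so H_1 ≅ Z/2.
  H_2: rank ker ∂_2 − rank ∂_3 = (10 − 10) − 0 = 0, and there is no ∂_3, so H_2 ≅ 0.

As a check, the Euler characteristic is 6 − 15 + 10 = 1, which agrees with 1 − 0 + 0 = 1.
(K is a triangulation of the real projective plane RP^2.)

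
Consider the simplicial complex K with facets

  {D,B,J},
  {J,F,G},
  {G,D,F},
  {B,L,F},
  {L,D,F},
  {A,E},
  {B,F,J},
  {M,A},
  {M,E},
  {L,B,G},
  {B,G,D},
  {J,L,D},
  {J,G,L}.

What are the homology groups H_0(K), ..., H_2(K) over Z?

H_0 ≅ Z^2,  H_1 ≅ Z × Z/2,  H_2 = 0.

Order the vertices as A < B < D < E < F < G < J < L < M. Listing each simplex with vertices in this order, K has dimension 2 with simplices:

  0-simplices (9): A, B, D, E, F, G, J, L, M
  1-simplices (18): AE, AM, BD, BF, BG, BJ, BL, DF, DG, DJ, DL, EM, FG, FJ, FL, GJ, GL, JL
  2-simplices (10): BDG, BDJ, BFJ, BFL, BGL, DFG, DFL, DJL, FGJ, GJL

giving chain groups C_0 ≅ Z^9, C_1 ≅ Z^18, C_2 ≅ Z^10.

Boundary ∂_1: C_1 → C_0 maps an edge to its endpoints' difference, ∂[p,q] = q − p. For instance
  ∂GJ = J − G.
This gives a 9×18 integer matrix of rank 7; reducing to Smith normal form yields diagonal entries (1,1,1,1,1,1,1).

The boundary map ∂_2: C_2 → C_1 maps a triangle to the signed sum of its edges. For instance
  ∂BDG = DG − BG + BD,
  ∂BDJ = DJ − BJ + BD.
The 18×10 boundary matrix has rank 10 and Smith normal form diag(1,1,1,1,1,1,1,1,1,2).

From H_k ≅ ker(∂_k) / im(∂_{k+1}) we obtain:

  H_0: rank C_0 − rank ∂_1 = 9 − 7 = 2, and the invariant factors of ∂_1 are all 1, so H_0 = Z^2.
  H_1: rank ker ∂_1 − rank ∂_2 = (18 − 7) − 10 = 1, and ∂_2 has invariant factor 2 > 1, so H_1 = Z × Z/2.
  H_2: rank ker ∂_2 − rank ∂_3 = (10 − 10) − 0 = 0, and there is no ∂_3, so H_2 = 0.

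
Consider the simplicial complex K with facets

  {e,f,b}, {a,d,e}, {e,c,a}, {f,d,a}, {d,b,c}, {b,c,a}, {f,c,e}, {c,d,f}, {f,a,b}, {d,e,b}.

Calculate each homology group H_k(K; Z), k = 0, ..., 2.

Order the vertices as a < b < c < d < e < f. Listing each simplex with vertices in this order, K has dimension 2 with simplices:

  0-simplices (6): a, b, c, d, e, f
  1-simplices (15): ab, ac, ad, ae, af, bc, bd, be, bf, cd, ce, cf, de, df, ef
  2-simplices (10): abc, abf, ace, ade, adf, bcd, bde, bef, cdf, cef

giving chain groups C_0 ≅ Z^6, C_1 ≅ Z^15, C_2 ≅ Z^10.

The boundary map ∂_1: C_1 → C_0 is given by ∂[p,q] = [q] − [p].
As a 6×15 matrix over Z this has rank 5, with invariant factors (1,1,1,1,1).

∂_2: C_2 → C_1 maps a triangle to the signed sum of its edges. For instance
  ∂abf = bf − af + ab,
  ∂cdf = df − cf + cd.
The 15×10 boundary matrix has rank 10 and Smith normal form diag(1,1,1,1,1,1,1,1,1,2).

Reading off H_k = ker ∂_k / im ∂_{k+1}:

  H_0: rank C_0 − rank ∂_1 = 6 − 5 = 1, and the invariant factors of ∂_1 are all 1, so H_0 ≅ Z.
  H_1: rank ker ∂_1 − rank ∂_2 = (15 − 5) − 10 = 0, and ∂_2 has invariant factor 2 > 1, so H_1 ≅ Z/2.
  H_2: rank ker ∂_2 − rank ∂_3 = (10 − 10) − 0 = 0, and there is no ∂_3, so H_2 ≅ 0.

As a check, the Euler characteristic is 6 − 15 + 10 = 1, which agrees with 1 − 0 + 0 = 1.
(K is a triangulation of the real projective plane RP^2.)

H_0 = Z,  H_1 = Z/2,  H_2 = 0.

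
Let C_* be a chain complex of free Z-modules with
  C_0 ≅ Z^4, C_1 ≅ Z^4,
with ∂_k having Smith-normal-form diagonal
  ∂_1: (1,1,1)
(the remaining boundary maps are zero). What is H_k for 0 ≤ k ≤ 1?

H_0 = Z,  H_1 = Z.

H_0: b_0 = 4 − 0 − 3 = 1; torsion from ∂_1 factors > 1: none. So H_0 = Z.
H_1: b_1 = 4 − 3 − 0 = 1; torsion from ∂_2 factors > 1: none. So H_1 = Z.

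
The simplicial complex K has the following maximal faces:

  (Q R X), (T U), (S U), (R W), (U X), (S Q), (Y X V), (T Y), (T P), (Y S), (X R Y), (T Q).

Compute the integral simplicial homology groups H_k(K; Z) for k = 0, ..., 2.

K has 10 vertices, 16 edges, 3 triangles.
rank ∂_0 = 0, rank ∂_1 = 9 ⇒ b_0 = 10 − 0 − 9 = 1; all invariant factors of ∂_1 are 1 so no torsion. So H_0 = Z.
rank ∂_1 = 9, rank ∂_2 = 3 ⇒ b_1 = 16 − 9 − 3 = 4; all invariant factors of ∂_2 are 1 so no torsion. So H_1 = Z^4.
rank ∂_2 = 3, rank ∂_3 = 0 ⇒ b_2 = 3 − 3 − 0 = 0. So H_2 = 0.

H_0 ≅ Z,  H_1 ≅ Z^4,  H_2 = 0.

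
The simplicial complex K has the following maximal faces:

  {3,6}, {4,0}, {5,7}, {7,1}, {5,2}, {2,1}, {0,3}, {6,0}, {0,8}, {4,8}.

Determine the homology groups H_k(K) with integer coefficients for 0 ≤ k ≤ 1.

Fix the vertex order 0 < 1 < 2 < 3 < 4 < 5 < 6 < 7 < 8 and write every simplex with vertices in increasing order. Then dim K = 1 and the simplices of K are:

  0-simplices (9): [0], [1], [2], [3], [4], [5], [6], [7], [8]
  1-simplices (10): [0,3], [0,4], [0,6], [0,8], [1,2], [1,7], [2,5], [3,6], [4,8], [5,7]

giving chain groups C_0 ≅ Z^9, C_1 ≅ Z^10.

The boundary map ∂_1: C_1 → C_0 sends each edge [p,q] (with p < q) to q − p.
As a 9×10 matrix over Z this has rank 7, with invariant factors (1,1,1,1,1,1,1).

Computing H_k = (kernel of ∂_k) / (image of ∂_{k+1}):

  H_0: rank C_0 − rank ∂_1 = 9 − 7 = 2, and the invariant factors of ∂_1 are all 1, so H_0 ≅ Z^2.
  H_1: rank ker ∂_1 − rank ∂_2 = (10 − 7) − 0 = 3, and there is no ∂_2, so H_1 ≅ Z^3.

(K is a triangulation of the disjoint union of a wedge of 2 circles and the circle S^1.)

H_0 ≅ Z^2,  H_1 ≅ Z^3.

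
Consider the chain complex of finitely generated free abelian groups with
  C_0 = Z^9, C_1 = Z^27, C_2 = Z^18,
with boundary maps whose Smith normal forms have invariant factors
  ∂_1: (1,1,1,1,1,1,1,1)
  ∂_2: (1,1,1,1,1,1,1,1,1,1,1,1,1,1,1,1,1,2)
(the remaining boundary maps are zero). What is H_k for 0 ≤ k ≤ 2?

H_0 = Z,  H_1 = Z ⊕ Z/2,  H_2 = 0.

H_0: b_0 = 9 − 0 − 8 = 1; torsion from ∂_1 factors > 1: none. So H_0 = Z.
H_1: b_1 = 27 − 8 − 18 = 1; torsion from ∂_2 factors > 1: [2]. So H_1 = Z ⊕ Z/2.
H_2: b_2 = 18 − 18 − 0 = 0; torsion from ∂_3 factors > 1: none. So H_2 = 0.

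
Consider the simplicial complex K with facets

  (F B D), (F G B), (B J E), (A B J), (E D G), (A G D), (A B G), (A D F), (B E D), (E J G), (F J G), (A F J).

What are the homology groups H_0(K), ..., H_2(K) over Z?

H_0 = Z,  H_1 = Z/2,  H_2 = 0.

Fix the vertex order A < B < D < E < F < G < J and write every simplex with vertices in increasing order. Then dim K = 2 and the simplices of K are:

  0-simplices (7): A, B, D, E, F, G, J
  1-simplices (18): AB, AD, AF, AG, AJ, BD, BE, BF, BG, BJ, DE, DF, DG, EG, EJ, FG, FJ, GJ
  2-simplices (12): ABG, ABJ, ADF, ADG, AFJ, BDE, BDF, BEJ, BFG, DEG, EGJ, FGJ

giving chain groups C_0 ≅ Z^7, C_1 ≅ Z^18, C_2 ≅ Z^12.

Boundary ∂_1: C_1 → C_0 is given by ∂[p,q] = [q] − [p]. For instance
  ∂AF = F − A.
As a 7×18 matrix over Z this has rank 6, with invariant factors (1,1,1,1,1,1).

Boundary ∂_2: C_2 → C_1 acts by ∂[p,q,r] = [q,r] − [p,r] + [p,q]. For instance
  ∂ABG = BG − AG + AB,
  ∂ADG = DG − AG + AD.
The 18×12 boundary matrix has rank 12 and Smith normal form diag(1,1,1,1,1,1,1,1,1,1,1,2).

From H_k ≅ ker(∂_k) / im(∂_{k+1}) we obtain:

  H_0: rank C_0 − rank ∂_1 = 7 − 6 = 1, and the invariant factors of ∂_1 are all 1, so H_0 ≅ Z.
  H_1: rank ker ∂_1 − rank ∂_2 = (18 − 6) − 12 = 0, and ∂_2 has invariant factor 2 > 1, so H_1 ≅ Z/2.
  H_2: rank ker ∂_2 − rank ∂_3 = (12 − 12) − 0 = 0, and there is no ∂_3, so H_2 ≅ 0.

As a check, the Euler characteristic is 7 − 18 + 12 = 1, which agrees with 1 − 0 + 0 = 1.
(K is a triangulation of the real projective plane RP^2.)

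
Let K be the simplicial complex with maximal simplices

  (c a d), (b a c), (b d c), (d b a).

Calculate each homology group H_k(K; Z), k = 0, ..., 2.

H_0 ≅ Z,  H_1 = 0,  H_2 ≅ Z.

Take the total order a < b < c < d on the vertex set. Then K (dimension 2) consists of the simplices:

  0-simplices (4): a, b, c, d
  1-simplices (6): ab, ac, ad, bc, bd, cd
  2-simplices (4): abc, abd, acd, bcd

so the chain groups are C_0 ≅ Z^4, C_1 ≅ Z^6, C_2 ≅ Z^4.

The boundary map ∂_1: C_1 → C_0 sends each edge [p,q] (with p < q) to q − p.
This gives a 4×6 integer matrix of rank 3; reducing to Smith normal form yields diagonal entries (1,1,1).

∂_2: C_2 → C_1 sends each 2-simplex [p,q,r] to [q,r] − [p,r] + [p,q]. For instance
  ∂abc = bc − ac + ab,
  ∂acd = cd − ad + ac.
This gives a 6×4 integer matrix of rank 3; reducing to Smith normal form yields diagonal entries (1,1,1).

Reading off H_k = ker ∂_k / im ∂_{k+1}:

  H_0: rank C_0 − rank ∂_1 = 4 − 3 = 1, and the invariant factors of ∂_1 are all 1, so H_0 ≅ Z.
  H_1: rank ker ∂_1 − rank ∂_2 = (6 − 3) − 3 = 0, and the invariant factors of ∂_2 are all 1, so H_1 ≅ 0.
  H_2: rank ker ∂_2 − rank ∂_3 = (4 − 3) − 0 = 1, and there is no ∂_3, so H_2 ≅ Z.

(K is a triangulation of the 2-sphere S^2.)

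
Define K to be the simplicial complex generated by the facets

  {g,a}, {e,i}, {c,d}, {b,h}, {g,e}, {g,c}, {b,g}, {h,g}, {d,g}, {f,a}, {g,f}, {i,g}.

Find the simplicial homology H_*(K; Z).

H_0 ≅ Z,  H_1 ≅ Z^4.

Fix the vertex order a < b < c < d < e < f < g < h < i and write every simplex with vertices in increasing order. Then dim K = 1 and the simplices of K are:

  0-simplices (9): a, b, c, d, e, f, g, h, i
  1-simplices (12): af, ag, bg, bh, cd, cg, dg, eg, ei, fg, gh, gi

giving chain groups C_0 ≅ Z^9, C_1 ≅ Z^12.

∂_1: C_1 → C_0 sends each edge [p,q] (with p < q) to q − p. For instance
  ∂eg = g − e.
This gives a 9×12 integer matrix of rank 8; reducing to Smith normal form yields diagonal entries (1,1,1,1,1,1,1,1).

Computing H_k = (kernel of ∂_k) / (image of ∂_{k+1}):

  H_0: rank C_0 − rank ∂_1 = 9 − 8 = 1, and the invariant factors of ∂_1 are all 1, so H_0 ≅ Z.
  H_1: rank ker ∂_1 − rank ∂_2 = (12 − 8) − 0 = 4, and there is no ∂_2, so H_1 ≅ Z^4.

(K is a triangulation of a wedge of 4 circles.)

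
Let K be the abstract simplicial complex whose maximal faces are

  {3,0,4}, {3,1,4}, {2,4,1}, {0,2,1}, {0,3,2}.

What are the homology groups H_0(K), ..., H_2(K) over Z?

K has 5 vertices, 10 edges, 5 triangles.
rank ∂_0 = 0, rank ∂_1 = 4 ⇒ b_0 = 5 − 0 − 4 = 1; all invariant factors of ∂_1 are 1 so no torsion. So H_0 ≅ Z.
rank ∂_1 = 4, rank ∂_2 = 5 ⇒ b_1 = 10 − 4 − 5 = 1; all invariant factors of ∂_2 are 1 so no torsion. So H_1 ≅ Z.
rank ∂_2 = 5, rank ∂_3 = 0 ⇒ b_2 = 5 − 5 − 0 = 0. So H_2 ≅ 0.

H_0 = Z,  H_1 = Z,  H_2 = 0.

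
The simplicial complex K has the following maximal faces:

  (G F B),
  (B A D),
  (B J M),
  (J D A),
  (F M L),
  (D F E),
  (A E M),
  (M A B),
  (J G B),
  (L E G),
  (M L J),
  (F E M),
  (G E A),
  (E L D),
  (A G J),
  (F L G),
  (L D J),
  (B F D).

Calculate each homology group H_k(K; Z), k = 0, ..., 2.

We work with the vertex ordering A < B < D < E < F < G < J < L < M. The simplices of K, each written with vertices in increasing order, are:

  0-simplices (9): A, B, D, E, F, G, J, L, M
  1-simplices (27): AB, AD, AE, AG, AJ, AM, BD, BF, BG, BJ, BM, DE, DF, DJ, DL, EF, EG, EL, EM, FG, FL, FM, GJ, GL, JL, JM, LM
  2-simplices (18): ABD, ABM, ADJ, AEG, AEM, AGJ, BDF, BFG, BGJ, BJM, DEF, DEL, DJL, EFM, EGL, FGL, FLM, JLM

Hence C_0 ≅ Z^9, C_1 ≅ Z^27, C_2 ≅ Z^18.

Boundary ∂_1: C_1 → C_0 sends each edge [p,q] (with p < q) to q − p. For instance
  ∂DE = E − D.
As a 9×27 matrix over Z this has rank 8, with invariant factors (1,1,1,1,1,1,1,1).

∂_2: C_2 → C_1 acts by ∂[p,q,r] = [q,r] − [p,r] + [p,q]. For instance
  ∂FGL = GL − FL + FG,
  ∂DEF = EF − DF + DE.
The 27×18 boundary matrix has rank 18 and Smith normal form diag(1,1,1,1,1,1,1,1,1,1,1,1,1,1,1,1,1,2).

From H_k ≅ ker(∂_k) / im(∂_{k+1}) we obtain:

  H_0: rank C_0 − rank ∂_1 = 9 − 8 = 1, and the invariant factors of ∂_1 are all 1, so H_0 ≅ Z.
  H_1: rank ker ∂_1 − rank ∂_2 = (27 − 8) − 18 = 1, and ∂_2 has invariant factor 2 > 1, so H_1 ≅ Z ⊕ Z/2Z.
  H_2: rank ker ∂_2 − rank ∂_3 = (18 − 18) − 0 = 0, and there is no ∂_3, so H_2 ≅ 0.

As a check, the Euler characteristic is 9 − 27 + 18 = 0, which agrees with 1 − 1 + 0 = 0.

H_0 ≅ Z,  H_1 ≅ Z ⊕ Z/2Z,  H_2 = 0.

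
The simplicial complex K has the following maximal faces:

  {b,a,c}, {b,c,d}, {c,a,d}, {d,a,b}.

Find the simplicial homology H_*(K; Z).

Take the total order a < b < c < d on the vertex set. Then K (dimension 2) consists of the simplices:

  0-simplices (4): a, b, c, d
  1-simplices (6): ab, ac, ad, bc, bd, cd
  2-simplices (4): abc, abd, acd, bcd

giving chain groups C_0 ≅ Z^4, C_1 ≅ Z^6, C_2 ≅ Z^4.

∂_1: C_1 → C_0 is given by ∂[p,q] = [q] − [p]. For instance
  ∂cd = d − c.
As a 4×6 matrix over Z this has rank 3, with invariant factors (1,1,1).

The boundary map ∂_2: C_2 → C_1 acts by ∂[p,q,r] = [q,r] − [p,r] + [p,q]. For instance
  ∂abd = bd − ad + ab,
  ∂acd = cd − ad + ac.
The 6×4 boundary matrix has rank 3 and Smith normal form diag(1,1,1).

From H_k ≅ ker(∂_k) / im(∂_{k+1}) we obtain:

  H_0: rank C_0 − rank ∂_1 = 4 − 3 = 1, and the invariant factors of ∂_1 are all 1, so H_0 ≅ Z.
  H_1: rank ker ∂_1 − rank ∂_2 = (6 − 3) − 3 = 0, and the invariant factors of ∂_2 are all 1, so H_1 ≅ 0.
  H_2: rank ker ∂_2 − rank ∂_3 = (4 − 3) − 0 = 1, and there is no ∂_3, so H_2 ≅ Z.

(K is a triangulation of the 2-sphere S^2.)

H_0 ≅ Z,  H_1 = 0,  H_2 ≅ Z.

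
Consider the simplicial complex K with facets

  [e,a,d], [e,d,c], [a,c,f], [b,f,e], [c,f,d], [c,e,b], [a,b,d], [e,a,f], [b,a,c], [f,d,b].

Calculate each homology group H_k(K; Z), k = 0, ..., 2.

H_0 ≅ Z,  H_1 ≅ Z/2Z,  H_2 = 0.

We work with the vertex ordering a < b < c < d < e < f. The simplices of K, each written with vertices in increasing order, are:

  0-simplices (6): a, b, c, d, e, f
  1-simplices (15): ab, ac, ad, ae, af, bc, bd, be, bf, cd, ce, cf, de, df, ef
  2-simplices (10): abc, abd, acf, ade, aef, bce, bdf, bef, cde, cdf

so the chain groups are C_0 ≅ Z^6, C_1 ≅ Z^15, C_2 ≅ Z^10.

∂_1: C_1 → C_0 is given by ∂[p,q] = [q] − [p]. For instance
  ∂bd = d − b.
This gives a 6×15 integer matrix of rank 5; reducing to Smith normal form yields diagonal entries (1,1,1,1,1).

∂_2: C_2 → C_1 acts by ∂[p,q,r] = [q,r] − [p,r] + [p,q]. For instance
  ∂bce = ce − be + bc,
  ∂abd = bd − ad + ab.
This gives a 15×10 integer matrix of rank 10; reducing to Smith normal form yields diagonal entries (1,1,1,1,1,1,1,1,1,2).

Reading off H_k = ker ∂_k / im ∂_{k+1}:

  H_0: rank C_0 − rank ∂_1 = 6 − 5 = 1, and the invariant factors of ∂_1 are all 1, so H_0 ≅ Z.
  H_1: rank ker ∂_1 − rank ∂_2 = (15 − 5) − 10 = 0, and ∂_2 has invariant factor 2 > 1, so H_1 ≅ Z/2Z.
  H_2: rank ker ∂_2 − rank ∂_3 = (10 − 10) − 0 = 0, and there is no ∂_3, so H_2 ≅ 0.

(K is a triangulation of the real projective plane RP^2.)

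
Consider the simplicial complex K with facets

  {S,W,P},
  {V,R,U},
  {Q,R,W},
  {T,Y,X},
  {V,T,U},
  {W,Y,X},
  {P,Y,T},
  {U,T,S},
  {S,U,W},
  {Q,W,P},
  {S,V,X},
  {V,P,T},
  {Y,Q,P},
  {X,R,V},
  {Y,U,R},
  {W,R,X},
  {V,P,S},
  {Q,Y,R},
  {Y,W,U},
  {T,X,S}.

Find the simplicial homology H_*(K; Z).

Take the total order P < Q < R < S < T < U < V < W < X < Y on the vertex set. Then K (dimension 2) consists of the simplices:

  0-simplices (10): P, Q, R, S, T, U, V, W, X, Y
  1-simplices (30): PQ, PS, PT, PV, PW, PY, QR, QW, QY, RU, RV, RW, RX, RY, ST, SU, SV, SW, SX, TU, TV, TX, TY, UV, UW, UY, VX, WX, WY, XY
  2-simplices (20): PQW, PQY, PSV, PSW, PTV, PTY, QRW, QRY, RUV, RUY, RVX, RWX, STU, STX, SUW, SVX, TUV, TXY, UWY, WXY

giving chain groups C_0 ≅ Z^10, C_1 ≅ Z^30, C_2 ≅ Z^20.

Boundary ∂_1: C_1 → C_0 is given by ∂[p,q] = [q] − [p]. For instance
  ∂TU = U − T.
This gives a 10×30 integer matrix of rank 9; reducing to Smith normal form yields diagonal entries (1,1,1,1,1,1,1,1,1).

∂_2: C_2 → C_1 acts by ∂[p,q,r] = [q,r] − [p,r] + [p,q]. For instance
  ∂PQW = QW − PW + PQ,
  ∂WXY = XY − WY + WX.
The 30×20 boundary matrix has rank 20 and Smith normal form diag(1,1,1,1,1,1,1,1,1,1,1,1,1,1,1,1,1,1,1,2).

Reading off H_k = ker ∂_k / im ∂_{k+1}:

  H_0: rank C_0 − rank ∂_1 = 10 − 9 = 1, and the invariant factors of ∂_1 are all 1, so H_0 ≅ Z.
  H_1: rank ker ∂_1 − rank ∂_2 = (30 − 9) − 20 = 1, and ∂_2 has invariant factor 2 > 1, so H_1 ≅ Z ⊕ Z_2.
  H_2: rank ker ∂_2 − rank ∂_3 = (20 − 20) − 0 = 0, and there is no ∂_3, so H_2 ≅ 0.

As a check, the Euler characteristic is 10 − 30 + 20 = 0, which agrees with 1 − 1 + 0 = 0.
(K is a triangulation of the Klein bottle.)

H_0 = Z,  H_1 = Z ⊕ Z_2,  H_2 = 0.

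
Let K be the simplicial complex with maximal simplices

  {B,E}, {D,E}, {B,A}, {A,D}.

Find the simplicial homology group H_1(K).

Order the vertices as A < B < D < E. Listing each simplex with vertices in this order, K has dimension 1 with simplices:

  0-simplices (4): A, B, D, E
  1-simplices (4): AB, AD, BE, DE

giving chain groups C_0 ≅ Z^4, C_1 ≅ Z^4.

Boundary ∂_1: C_1 → C_0 is given by ∂[p,q] = [q] − [p].
As a 4×4 matrix over Z this has rank 3, with invariant factors (1,1,1).

Reading off H_k = ker ∂_k / im ∂_{k+1}:

  H_1: rank ker ∂_1 − rank ∂_2 = (4 − 3) − 0 = 1, and there is no ∂_2, so H_1 = Z.

(K is a triangulation of the circle S^1.)

H_1 ≅ Z.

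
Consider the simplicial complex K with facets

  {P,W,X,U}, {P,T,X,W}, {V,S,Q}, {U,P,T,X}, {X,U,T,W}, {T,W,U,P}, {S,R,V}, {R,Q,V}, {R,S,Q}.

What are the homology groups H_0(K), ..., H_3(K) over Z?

H_0 = Z^2,  H_1 = 0,  H_2 = Z,  H_3 = Z.

Order the vertices as P < Q < R < S < T < U < V < W < X. Listing each simplex with vertices in this order, K has dimension 3 with simplices:

  0-simplices (9): P, Q, R, S, T, U, V, W, X
  1-simplices (16): PT, PU, PW, PX, QR, QS, QV, RS, RV, SV, TU, TW, TX, UW, UX, WX
  2-simplices (14): PTU, PTW, PTX, PUW, PUX, PWX, QRS, QRV, QSV, RSV, TUW, TUX, TWX, UWX
  3-simplices (5): PTUW, PTUX, PTWX, PUWX, TUWX

so the chain groups are C_0 ≅ Z^9, C_1 ≅ Z^16, C_2 ≅ Z^14, C_3 ≅ Z^5.

The boundary map ∂_1: C_1 → C_0 is given by ∂[p,q] = [q] − [p]. For instance
  ∂PT = T − P.
This gives a 9×16 integer matrix of rank 7; reducing to Smith normal form yields diagonal entries (1,1,1,1,1,1,1).

∂_2: C_2 → C_1 maps a triangle to the signed sum of its edges. For instance
  ∂TWX = WX − TX + TW,
  ∂PUW = UW − PW + PU.
The resulting 16×14 matrix has rank 9, and its Smith normal form has invariant factors (1,1,1,1,1,1,1,1,1).

The boundary map ∂_3: C_3 → C_2 sends each 3-simplex σ to the alternating sum Σ_i (−1)^i (σ with its i-th vertex removed). For instance
  ∂PTUW = TUW − PUW + PTW − PTU,
  ∂TUWX = UWX − TWX + TUX − TUW.
This gives a 14×5 integer matrix of rank 4; reducing to Smith normal form yields diagonal entries (1,1,1,1).

Computing H_k = (kernel of ∂_k) / (image of ∂_{k+1}):

  H_0: rank C_0 − rank ∂_1 = 9 − 7 = 2, and the invariant factors of ∂_1 are all 1, so H_0 = Z^2.
  H_1: rank ker ∂_1 − rank ∂_2 = (16 − 7) − 9 = 0, and the invariant factors of ∂_2 are all 1, so H_1 = 0.
  H_2: rank ker ∂_2 − rank ∂_3 = (14 − 9) − 4 = 1, and the invariant factors of ∂_3 are all 1, so H_2 = Z.
  H_3: rank ker ∂_3 − rank ∂_4 = (5 − 4) − 0 = 1, and there is no ∂_4, so H_3 = Z.

As a check, the Euler characteristic is 9 − 16 + 14 − 5 = 2, which agrees with 2 − 0 + 1 − 1 = 2.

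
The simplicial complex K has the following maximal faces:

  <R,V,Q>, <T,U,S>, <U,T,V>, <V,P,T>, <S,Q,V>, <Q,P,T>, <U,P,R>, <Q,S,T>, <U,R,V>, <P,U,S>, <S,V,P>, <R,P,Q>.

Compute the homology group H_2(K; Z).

Fix the vertex order P < Q < R < S < T < U < V and write every simplex with vertices in increasing order. Then dim K = 2 and the simplices of K are:

  0-simplices (7): P, Q, R, S, T, U, V
  1-simplices (18): PQ, PR, PS, PT, PU, PV, QR, QS, QT, QV, RU, RV, ST, SU, SV, TU, TV, UV
  2-simplices (12): PQR, PQT, PRU, PSU, PSV, PTV, QRV, QST, QSV, RUV, STU, TUV

giving chain groups C_0 ≅ Z^7, C_1 ≅ Z^18, C_2 ≅ Z^12.

∂_1: C_1 → C_0 maps an edge to its endpoints' difference, ∂[p,q] = q − p. For instance
  ∂QR = R − Q.
As a 7×18 matrix over Z this has rank 6, with invariant factors (1,1,1,1,1,1).

∂_2: C_2 → C_1 acts by ∂[p,q,r] = [q,r] − [p,r] + [p,q]. For instance
  ∂PSU = SU − PU + PS,
  ∂TUV = UV − TV + TU.
The 18×12 boundary matrix has rank 12 and Smith normal form diag(1,1,1,1,1,1,1,1,1,1,1,2).

Computing H_k = (kernel of ∂_k) / (image of ∂_{k+1}):

  H_2: rank ker ∂_2 − rank ∂_3 = (12 − 12) − 0 = 0, and there is no ∂_3, so H_2 = 0.

(K is a triangulation of the real projective plane RP^2.)

H_2 ≅ 0.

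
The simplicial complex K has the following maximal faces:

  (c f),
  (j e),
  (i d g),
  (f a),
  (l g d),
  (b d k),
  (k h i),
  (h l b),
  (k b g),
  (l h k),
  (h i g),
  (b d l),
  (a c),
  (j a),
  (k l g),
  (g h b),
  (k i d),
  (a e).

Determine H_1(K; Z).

Take the total order a < b < c < d < e < f < g < h < i < j < k < l on the vertex set. Then K (dimension 2) consists of the simplices:

  0-simplices (12): a, b, c, d, e, f, g, h, i, j, k, l
  1-simplices (24): ac, ae, af, aj, bd, bg, bh, bk, bl, cf, dg, di, dk, dl, ej, gh, gi, gk, gl, hi, hk, hl, ik, kl
  2-simplices (12): bdk, bdl, bgh, bgk, bhl, dgi, dgl, dik, ghi, gkl, hik, hkl

Hence C_0 ≅ Z^12, C_1 ≅ Z^24, C_2 ≅ Z^12.

∂_1: C_1 → C_0 is given by ∂[p,q] = [q] − [p].
The 12×24 boundary matrix has rank 10 and Smith normal form diag(1,1,1,1,1,1,1,1,1,1).

Boundary ∂_2: C_2 → C_1 acts by ∂[p,q,r] = [q,r] − [p,r] + [p,q]. For instance
  ∂bhl = hl − bl + bh,
  ∂bdk = dk − bk + bd.
This gives a 24×12 integer matrix of rank 12; reducing to Smith normal form yields diagonal entries (1,1,1,1,1,1,1,1,1,1,1,2).

Reading off H_k = ker ∂_k / im ∂_{k+1}:

  H_1: rank ker ∂_1 − rank ∂_2 = (24 − 10) − 12 = 2, and ∂_2 has invariant factor 2 > 1, so H_1 = Z^2 ⊕ Z_2.

(K is a triangulation of the disjoint union of the real projective plane RP^2 and a wedge of 2 circles.)

H_1 = Z^2 ⊕ Z_2.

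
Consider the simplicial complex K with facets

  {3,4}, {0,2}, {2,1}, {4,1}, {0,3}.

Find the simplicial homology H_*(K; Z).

H_0 = Z,  H_1 = Z.

Take the total order 0 < 1 < 2 < 3 < 4 on the vertex set. Then K (dimension 1) consists of the simplices:

  0-simplices (5): [0], [1], [2], [3], [4]
  1-simplices (5): [0,2], [0,3], [1,2], [1,4], [3,4]

Hence C_0 ≅ Z^5, C_1 ≅ Z^5.

∂_1: C_1 → C_0 sends each edge [p,q] (with p < q) to q − p.
The resulting 5×5 matrix has rank 4, and its Smith normal form has invariant factors (1,1,1,1).

Reading off H_k = ker ∂_k / im ∂_{k+1}:

  H_0: rank C_0 − rank ∂_1 = 5 − 4 = 1, and the invariant factors of ∂_1 are all 1, so H_0 ≅ Z.
  H_1: rank ker ∂_1 − rank ∂_2 = (5 − 4) − 0 = 1, and there is no ∂_2, so H_1 ≅ Z.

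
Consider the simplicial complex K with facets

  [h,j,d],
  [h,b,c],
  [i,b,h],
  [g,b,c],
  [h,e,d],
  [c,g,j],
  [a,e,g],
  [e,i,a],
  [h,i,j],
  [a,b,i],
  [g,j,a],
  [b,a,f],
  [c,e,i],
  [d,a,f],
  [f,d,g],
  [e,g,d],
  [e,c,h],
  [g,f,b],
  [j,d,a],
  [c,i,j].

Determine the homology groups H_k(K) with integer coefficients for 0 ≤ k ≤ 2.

K has 10 vertices, 30 edges, 20 triangles.
rank ∂_0 = 0, rank ∂_1 = 9 ⇒ b_0 = 10 − 0 − 9 = 1; all invariant factors of ∂_1 are 1 so no torsion. So H_0 = Z.
rank ∂_1 = 9, rank ∂_2 = 20 ⇒ b_1 = 30 − 9 − 20 = 1; ∂_2 has invariant factor(s) [2] giving torsion. So H_1 = Z ⊕ Z/2.
rank ∂_2 = 20, rank ∂_3 = 0 ⇒ b_2 = 20 − 20 − 0 = 0. So H_2 = 0.

H_0 = Z,  H_1 = Z ⊕ Z/2,  H_2 = 0.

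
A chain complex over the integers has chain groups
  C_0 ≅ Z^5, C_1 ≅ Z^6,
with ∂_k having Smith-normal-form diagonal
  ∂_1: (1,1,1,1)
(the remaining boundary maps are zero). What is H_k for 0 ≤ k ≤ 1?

H_0 = Z,  H_1 = Z^2.

H_0: b_0 = 5 − 0 − 4 = 1; torsion from ∂_1 factors > 1: none. So H_0 = Z.
H_1: b_1 = 6 − 4 − 0 = 2; torsion from ∂_2 factors > 1: none. So H_1 = Z^2.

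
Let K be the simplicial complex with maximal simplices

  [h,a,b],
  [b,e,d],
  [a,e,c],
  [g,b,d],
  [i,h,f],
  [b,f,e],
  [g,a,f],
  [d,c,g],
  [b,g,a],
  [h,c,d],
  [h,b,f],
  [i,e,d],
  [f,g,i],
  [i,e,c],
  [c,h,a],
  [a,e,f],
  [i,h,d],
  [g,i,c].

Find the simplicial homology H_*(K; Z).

Fix the vertex order a < b < c < d < e < f < g < h < i and write every simplex with vertices in increasing order. Then dim K = 2 and the simplices of K are:

  0-simplices (9): a, b, c, d, e, f, g, h, i
  1-simplices (27): ab, ac, ae, af, ag, ah, bd, be, bf, bg, bh, cd, ce, cg, ch, ci, de, dg, dh, di, ef, ei, fg, fh, fi, gi, hi
  2-simplices (18): abg, abh, ace, ach, aef, afg, bde, bdg, bef, bfh, cdg, cdh, cei, cgi, dei, dhi, fgi, fhi

giving chain groups C_0 ≅ Z^9, C_1 ≅ Z^27, C_2 ≅ Z^18.

The boundary map ∂_1: C_1 → C_0 is given by ∂[p,q] = [q] − [p].
The 9×27 boundary matrix has rank 8 and Smith normal form diag(1,1,1,1,1,1,1,1).

The boundary map ∂_2: C_2 → C_1 sends each 2-simplex [p,q,r] to [q,r] − [p,r] + [p,q]. For instance
  ∂abh = bh − ah + ab,
  ∂ace = ce − ae + ac.
The resulting 27×18 matrix has rank 18, and its Smith normal form has invariant factors (1,1,1,1,1,1,1,1,1,1,1,1,1,1,1,1,1,2).

Reading off H_k = ker ∂_k / im ∂_{k+1}:

  H_0: rank C_0 − rank ∂_1 = 9 − 8 = 1, and the invariant factors of ∂_1 are all 1, so H_0 = Z.
  H_1: rank ker ∂_1 − rank ∂_2 = (27 − 8) − 18 = 1, and ∂_2 has invariant factor 2 > 1, so H_1 = Z ⊕ Z/2Z.
  H_2: rank ker ∂_2 − rank ∂_3 = (18 − 18) − 0 = 0, and there is no ∂_3, so H_2 = 0.

H_0 ≅ Z,  H_1 ≅ Z ⊕ Z/2Z,  H_2 = 0.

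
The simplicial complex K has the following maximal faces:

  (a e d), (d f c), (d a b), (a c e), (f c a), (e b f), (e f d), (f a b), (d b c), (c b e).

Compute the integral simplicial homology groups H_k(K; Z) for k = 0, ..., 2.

H_0 = Z,  H_1 = Z_2,  H_2 = 0.

We work with the vertex ordering a < b < c < d < e < f. The simplices of K, each written with vertices in increasing order, are:

  0-simplices (6): a, b, c, d, e, f
  1-simplices (15): ab, ac, ad, ae, af, bc, bd, be, bf, cd, ce, cf, de, df, ef
  2-simplices (10): abd, abf, ace, acf, ade, bcd, bce, bef, cdf, def

giving chain groups C_0 ≅ Z^6, C_1 ≅ Z^15, C_2 ≅ Z^10.

∂_1: C_1 → C_0 maps an edge to its endpoints' difference, ∂[p,q] = q − p. For instance
  ∂cf = f − c.
As a 6×15 matrix over Z this has rank 5, with invariant factors (1,1,1,1,1).

The boundary map ∂_2: C_2 → C_1 maps a triangle to the signed sum of its edges. For instance
  ∂bce = ce − be + bc,
  ∂acf = cf − af + ac.
This gives a 15×10 integer matrix of rank 10; reducing to Smith normal form yields diagonal entries (1,1,1,1,1,1,1,1,1,2).

Reading off H_k = ker ∂_k / im ∂_{k+1}:

  H_0: rank C_0 − rank ∂_1 = 6 − 5 = 1, and the invariant factors of ∂_1 are all 1, so H_0 = Z.
  H_1: rank ker ∂_1 − rank ∂_2 = (15 − 5) − 10 = 0, and ∂_2 has invariant factor 2 > 1, so H_1 = Z_2.
  H_2: rank ker ∂_2 − rank ∂_3 = (10 − 10) − 0 = 0, and there is no ∂_3, so H_2 = 0.

As a check, the Euler characteristic is 6 − 15 + 10 = 1, which agrees with 1 − 0 + 0 = 1.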